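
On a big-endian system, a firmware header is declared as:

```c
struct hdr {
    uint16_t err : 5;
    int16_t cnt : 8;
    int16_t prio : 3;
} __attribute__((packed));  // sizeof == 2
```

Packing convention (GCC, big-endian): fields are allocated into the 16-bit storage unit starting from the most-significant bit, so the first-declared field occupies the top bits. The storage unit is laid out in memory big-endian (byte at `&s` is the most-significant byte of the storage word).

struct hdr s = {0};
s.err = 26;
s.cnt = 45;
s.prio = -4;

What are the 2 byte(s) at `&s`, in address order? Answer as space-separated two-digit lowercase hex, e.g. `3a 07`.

err (5b) val=26 bits=0x1a at bit 11: 0xd000
cnt (8b) val=45 bits=0x2d at bit 3: 0xd168
prio (3b) val=-4 bits=0x4 at bit 0: 0xd16c
word = 0xd16c → big-endian bytes:
  [0]=0xd1  [1]=0x6c

d1 6c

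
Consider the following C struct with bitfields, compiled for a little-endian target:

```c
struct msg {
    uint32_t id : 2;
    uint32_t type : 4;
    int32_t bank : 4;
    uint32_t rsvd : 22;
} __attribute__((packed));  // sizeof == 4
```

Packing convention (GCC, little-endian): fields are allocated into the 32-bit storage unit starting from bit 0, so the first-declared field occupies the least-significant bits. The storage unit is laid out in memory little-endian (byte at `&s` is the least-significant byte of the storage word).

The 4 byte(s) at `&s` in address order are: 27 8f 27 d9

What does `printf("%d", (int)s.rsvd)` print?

3557859

[0]=0x27 [1]=0x8f [2]=0x27 [3]=0xd9 (little-endian) → word 0xd9278f27
id:2 @ bit 0 → (0xd9278f27>>0)&0x3 = 0x3
type:4 @ bit 2 → (0xd9278f27>>2)&0xf = 0x9
bank:4 @ bit 6 → (0xd9278f27>>6)&0xf = 0xc
rsvd:22 @ bit 10 → (0xd9278f27>>10)&0x3fffff = 0x3649e3  ←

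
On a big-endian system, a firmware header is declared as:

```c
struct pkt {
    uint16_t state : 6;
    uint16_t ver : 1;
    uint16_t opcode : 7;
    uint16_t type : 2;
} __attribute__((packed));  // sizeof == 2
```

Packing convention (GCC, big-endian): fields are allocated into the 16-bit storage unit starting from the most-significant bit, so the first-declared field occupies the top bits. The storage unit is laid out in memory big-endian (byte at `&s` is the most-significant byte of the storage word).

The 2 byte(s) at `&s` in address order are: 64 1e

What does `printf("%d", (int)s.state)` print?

[0]=0x64 [1]=0x1e (big-endian) → word 0x641e
state [10+:6] = (word>>10) & 0x3f = 25  ←
ver [9+:1] = (word>>9) & 0x1 = 0
opcode [2+:7] = (word>>2) & 0x7f = 7
type [0+:2] = (word>>0) & 0x3 = 2

25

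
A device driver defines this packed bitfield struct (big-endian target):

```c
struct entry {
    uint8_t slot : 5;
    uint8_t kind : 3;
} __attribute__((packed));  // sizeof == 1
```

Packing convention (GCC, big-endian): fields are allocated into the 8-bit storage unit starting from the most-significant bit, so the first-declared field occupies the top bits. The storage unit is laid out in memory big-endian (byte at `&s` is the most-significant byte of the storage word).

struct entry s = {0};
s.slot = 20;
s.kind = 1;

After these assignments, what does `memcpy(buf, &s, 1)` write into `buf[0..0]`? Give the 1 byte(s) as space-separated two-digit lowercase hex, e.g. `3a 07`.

a1

slot (5b) val=20 bits=0x14 at bit 3: 0xa0
kind (3b) val=1 bits=0x1 at bit 0: 0xa1
word = 0xa1 → big-endian bytes:
  [0]=0xa1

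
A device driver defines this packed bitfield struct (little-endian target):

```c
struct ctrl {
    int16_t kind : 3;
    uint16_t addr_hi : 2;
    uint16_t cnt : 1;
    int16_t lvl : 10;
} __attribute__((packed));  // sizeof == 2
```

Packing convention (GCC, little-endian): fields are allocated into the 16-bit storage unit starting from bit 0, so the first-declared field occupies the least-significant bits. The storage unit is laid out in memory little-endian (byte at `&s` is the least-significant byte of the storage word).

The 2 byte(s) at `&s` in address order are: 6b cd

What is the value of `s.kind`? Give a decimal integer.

[0]=0x6b [1]=0xcd (little-endian) → word 0xcd6b
kind [0+:3] = (word>>0) & 0x7 = 3  ←
addr_hi [3+:2] = (word>>3) & 0x3 = 1
cnt [5+:1] = (word>>5) & 0x1 = 1
lvl [6+:10] = (word>>6) & 0x3ff = 821
kind signed 3b, MSB=0: value = 3

3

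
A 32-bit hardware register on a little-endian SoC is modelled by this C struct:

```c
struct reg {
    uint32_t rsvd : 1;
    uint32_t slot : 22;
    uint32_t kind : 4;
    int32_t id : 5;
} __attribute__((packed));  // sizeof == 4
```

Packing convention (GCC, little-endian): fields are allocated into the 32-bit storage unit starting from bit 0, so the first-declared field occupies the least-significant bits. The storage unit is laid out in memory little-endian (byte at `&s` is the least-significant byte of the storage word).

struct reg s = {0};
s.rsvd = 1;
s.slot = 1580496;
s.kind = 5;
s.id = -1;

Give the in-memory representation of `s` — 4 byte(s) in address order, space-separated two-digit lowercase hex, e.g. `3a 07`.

a1 3b b0 fa

rsvd (1b) val=1 bits=0x1 at bit 0: 0x00000001
slot (22b) val=1580496 bits=0x181dd0 at bit 1: 0x00303ba1
kind (4b) val=5 bits=0x5 at bit 23: 0x02b03ba1
id (5b) val=-1 bits=0x1f at bit 27: 0xfab03ba1
word = 0xfab03ba1 → little-endian bytes:
  [0]=0xa1  [1]=0x3b  [2]=0xb0  [3]=0xfa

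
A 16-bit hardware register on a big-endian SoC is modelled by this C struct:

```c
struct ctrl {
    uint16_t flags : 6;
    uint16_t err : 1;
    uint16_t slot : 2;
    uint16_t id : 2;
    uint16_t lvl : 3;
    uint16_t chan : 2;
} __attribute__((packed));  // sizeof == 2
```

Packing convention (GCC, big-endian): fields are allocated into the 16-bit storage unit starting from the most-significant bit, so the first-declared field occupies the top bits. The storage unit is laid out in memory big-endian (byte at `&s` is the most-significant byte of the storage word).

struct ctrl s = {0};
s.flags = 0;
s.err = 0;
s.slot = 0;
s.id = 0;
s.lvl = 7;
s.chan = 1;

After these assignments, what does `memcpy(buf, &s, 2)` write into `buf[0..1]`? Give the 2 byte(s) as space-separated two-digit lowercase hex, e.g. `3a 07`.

flags (6b) val=0 bits=0x0 at bit 10: 0x0000
err (1b) val=0 bits=0x0 at bit 9: 0x0000
slot (2b) val=0 bits=0x0 at bit 7: 0x0000
id (2b) val=0 bits=0x0 at bit 5: 0x0000
lvl (3b) val=7 bits=0x7 at bit 2: 0x001c
chan (2b) val=1 bits=0x1 at bit 0: 0x001d
word = 0x001d → big-endian bytes:
  [0]=0x00  [1]=0x1d

00 1d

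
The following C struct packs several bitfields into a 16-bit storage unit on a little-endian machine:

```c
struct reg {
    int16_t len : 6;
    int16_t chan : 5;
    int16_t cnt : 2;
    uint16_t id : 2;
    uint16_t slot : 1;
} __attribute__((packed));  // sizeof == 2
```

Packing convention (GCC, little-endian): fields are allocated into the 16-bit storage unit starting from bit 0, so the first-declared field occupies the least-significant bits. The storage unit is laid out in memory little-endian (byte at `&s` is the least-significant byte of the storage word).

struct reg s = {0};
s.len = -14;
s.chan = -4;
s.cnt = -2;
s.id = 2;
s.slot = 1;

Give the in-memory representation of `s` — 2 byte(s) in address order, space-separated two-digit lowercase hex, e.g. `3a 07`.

32 d7

[0+:6] len=-14 & 0x3f = 0x32; word=0x0032
[6+:5] chan=-4 & 0x1f = 0x1c; word=0x0732
[11+:2] cnt=-2 & 0x3 = 0x2; word=0x1732
[13+:2] id=2 & 0x3 = 0x2; word=0x5732
[15+:1] slot=1 & 0x1 = 0x1; word=0xd732
word = 0xd732 → little-endian bytes:
  [0]=0x32  [1]=0xd7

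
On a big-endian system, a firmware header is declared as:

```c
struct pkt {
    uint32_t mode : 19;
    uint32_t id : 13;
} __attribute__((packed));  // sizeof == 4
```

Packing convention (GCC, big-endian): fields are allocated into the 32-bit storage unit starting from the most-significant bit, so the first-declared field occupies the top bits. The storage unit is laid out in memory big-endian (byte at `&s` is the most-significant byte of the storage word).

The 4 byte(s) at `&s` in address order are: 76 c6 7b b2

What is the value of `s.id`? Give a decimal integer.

[0]=0x76 [1]=0xc6 [2]=0x7b [3]=0xb2 (big-endian) → word 0x76c67bb2
mode:19 @ bit 13 → (0x76c67bb2>>13)&0x7ffff = 0x3b633
id:13 @ bit 0 → (0x76c67bb2>>0)&0x1fff = 0x1bb2  ←

7090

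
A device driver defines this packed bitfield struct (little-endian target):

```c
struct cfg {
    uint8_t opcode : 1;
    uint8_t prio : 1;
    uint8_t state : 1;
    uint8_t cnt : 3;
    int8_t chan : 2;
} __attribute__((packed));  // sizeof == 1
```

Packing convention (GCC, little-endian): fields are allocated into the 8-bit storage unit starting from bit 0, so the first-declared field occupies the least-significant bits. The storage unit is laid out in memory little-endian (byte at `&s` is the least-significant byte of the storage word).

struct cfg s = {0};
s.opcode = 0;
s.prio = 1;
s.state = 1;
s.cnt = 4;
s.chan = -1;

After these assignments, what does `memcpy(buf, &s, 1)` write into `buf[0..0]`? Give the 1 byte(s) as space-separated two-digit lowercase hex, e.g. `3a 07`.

e6

opcode:1 = 0 → 0x0 << 0 → word 0x00
prio:1 = 1 → 0x1 << 1 → word 0x02
state:1 = 1 → 0x1 << 2 → word 0x06
cnt:3 = 4 → 0x4 << 3 → word 0x26
chan:2 = -1 → 0x3 << 6 → word 0xe6
word = 0xe6 → little-endian bytes:
  [0]=0xe6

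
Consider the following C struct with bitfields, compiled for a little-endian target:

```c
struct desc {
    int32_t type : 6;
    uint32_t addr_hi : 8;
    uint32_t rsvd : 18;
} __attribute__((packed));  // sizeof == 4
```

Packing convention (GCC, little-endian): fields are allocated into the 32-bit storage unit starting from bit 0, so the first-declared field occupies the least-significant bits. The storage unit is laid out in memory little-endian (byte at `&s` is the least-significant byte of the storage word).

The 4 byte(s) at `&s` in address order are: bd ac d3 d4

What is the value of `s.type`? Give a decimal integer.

[0]=0xbd [1]=0xac [2]=0xd3 [3]=0xd4 (little-endian) → word 0xd4d3acbd
type:6 @ bit 0 → (0xd4d3acbd>>0)&0x3f = 0x3d  ←
addr_hi:8 @ bit 6 → (0xd4d3acbd>>6)&0xff = 0xb2
rsvd:18 @ bit 14 → (0xd4d3acbd>>14)&0x3ffff = 0x3534e
type signed 6b, MSB=1: 61 - 64 = -3

-3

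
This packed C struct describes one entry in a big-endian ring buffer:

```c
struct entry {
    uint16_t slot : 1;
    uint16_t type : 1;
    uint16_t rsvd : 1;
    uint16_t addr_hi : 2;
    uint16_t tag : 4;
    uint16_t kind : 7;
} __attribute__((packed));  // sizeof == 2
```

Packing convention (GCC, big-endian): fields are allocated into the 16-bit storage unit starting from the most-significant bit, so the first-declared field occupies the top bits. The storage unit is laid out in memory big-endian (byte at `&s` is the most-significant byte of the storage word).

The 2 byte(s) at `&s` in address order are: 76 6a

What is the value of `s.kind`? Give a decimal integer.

[0]=0x76 [1]=0x6a (big-endian) → word 0x766a
slot [15+:1] = (word>>15) & 0x1 = 0
type [14+:1] = (word>>14) & 0x1 = 1
rsvd [13+:1] = (word>>13) & 0x1 = 1
addr_hi [11+:2] = (word>>11) & 0x3 = 2
tag [7+:4] = (word>>7) & 0xf = 12
kind [0+:7] = (word>>0) & 0x7f = 106  ←

106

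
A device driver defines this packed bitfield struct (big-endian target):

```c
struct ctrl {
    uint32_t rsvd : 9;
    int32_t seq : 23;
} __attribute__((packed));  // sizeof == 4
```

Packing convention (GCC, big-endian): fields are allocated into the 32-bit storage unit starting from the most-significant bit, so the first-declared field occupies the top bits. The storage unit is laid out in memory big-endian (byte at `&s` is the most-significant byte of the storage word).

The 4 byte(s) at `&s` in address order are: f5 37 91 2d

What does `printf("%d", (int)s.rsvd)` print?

490

[0]=0xf5 [1]=0x37 [2]=0x91 [3]=0x2d (big-endian) → word 0xf537912d
rsvd [23+:9] = (word>>23) & 0x1ff = 490  ←
seq [0+:23] = (word>>0) & 0x7fffff = 3641645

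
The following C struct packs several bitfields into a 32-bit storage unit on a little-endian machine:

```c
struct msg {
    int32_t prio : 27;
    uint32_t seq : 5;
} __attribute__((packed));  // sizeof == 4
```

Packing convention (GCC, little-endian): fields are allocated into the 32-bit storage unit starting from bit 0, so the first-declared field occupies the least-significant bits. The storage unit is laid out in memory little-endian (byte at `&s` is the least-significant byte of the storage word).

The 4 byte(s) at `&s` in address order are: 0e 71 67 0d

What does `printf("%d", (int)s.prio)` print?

[0]=0x0e [1]=0x71 [2]=0x67 [3]=0x0d (little-endian) → word 0x0d67710e
prio:27 @ bit 0 → (0x0d67710e>>0)&0x7ffffff = 0x567710e  ←
seq:5 @ bit 27 → (0x0d67710e>>27)&0x1f = 0x1
prio signed 27b, MSB=1: 90665230 - 134217728 = -43552498

-43552498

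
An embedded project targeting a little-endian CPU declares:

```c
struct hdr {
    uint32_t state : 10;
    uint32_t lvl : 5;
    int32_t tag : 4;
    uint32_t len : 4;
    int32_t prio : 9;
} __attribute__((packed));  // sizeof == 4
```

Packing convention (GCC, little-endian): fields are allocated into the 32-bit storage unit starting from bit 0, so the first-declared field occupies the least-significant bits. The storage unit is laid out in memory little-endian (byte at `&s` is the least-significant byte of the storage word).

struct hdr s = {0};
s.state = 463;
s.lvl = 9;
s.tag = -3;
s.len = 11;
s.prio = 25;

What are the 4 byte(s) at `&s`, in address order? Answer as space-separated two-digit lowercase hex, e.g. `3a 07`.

cf a5 de 0c

[0+:10] state=463 & 0x3ff = 0x1cf; word=0x000001cf
[10+:5] lvl=9 & 0x1f = 0x9; word=0x000025cf
[15+:4] tag=-3 & 0xf = 0xd; word=0x0006a5cf
[19+:4] len=11 & 0xf = 0xb; word=0x005ea5cf
[23+:9] prio=25 & 0x1ff = 0x19; word=0x0cdea5cf
word = 0x0cdea5cf → little-endian bytes:
  [0]=0xcf  [1]=0xa5  [2]=0xde  [3]=0x0c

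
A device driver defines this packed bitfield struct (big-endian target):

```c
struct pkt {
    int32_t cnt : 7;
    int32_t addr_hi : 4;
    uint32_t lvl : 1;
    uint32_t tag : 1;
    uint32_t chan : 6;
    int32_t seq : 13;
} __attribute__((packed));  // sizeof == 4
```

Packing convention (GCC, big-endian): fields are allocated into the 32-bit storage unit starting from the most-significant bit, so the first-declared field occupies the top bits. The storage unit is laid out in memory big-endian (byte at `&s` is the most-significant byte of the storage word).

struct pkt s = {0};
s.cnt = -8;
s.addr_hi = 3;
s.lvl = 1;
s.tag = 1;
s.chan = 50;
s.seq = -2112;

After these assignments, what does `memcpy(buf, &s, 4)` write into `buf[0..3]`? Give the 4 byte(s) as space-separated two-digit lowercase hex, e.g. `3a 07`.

cnt (7b) val=-8 bits=0x78 at bit 25: 0xf0000000
addr_hi (4b) val=3 bits=0x3 at bit 21: 0xf0600000
lvl (1b) val=1 bits=0x1 at bit 20: 0xf0700000
tag (1b) val=1 bits=0x1 at bit 19: 0xf0780000
chan (6b) val=50 bits=0x32 at bit 13: 0xf07e4000
seq (13b) val=-2112 bits=0x17c0 at bit 0: 0xf07e57c0
word = 0xf07e57c0 → big-endian bytes:
  [0]=0xf0  [1]=0x7e  [2]=0x57  [3]=0xc0

f0 7e 57 c0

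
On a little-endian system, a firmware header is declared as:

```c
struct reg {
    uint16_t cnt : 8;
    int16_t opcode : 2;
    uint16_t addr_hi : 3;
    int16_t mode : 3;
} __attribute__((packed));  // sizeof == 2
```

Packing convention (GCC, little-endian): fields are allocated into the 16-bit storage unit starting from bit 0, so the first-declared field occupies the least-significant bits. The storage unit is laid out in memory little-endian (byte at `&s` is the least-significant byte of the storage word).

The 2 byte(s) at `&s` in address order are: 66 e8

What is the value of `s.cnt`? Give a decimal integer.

[0]=0x66 [1]=0xe8 (little-endian) → word 0xe866
cnt:8 @ bit 0 → (0xe866>>0)&0xff = 0x66  ←
opcode:2 @ bit 8 → (0xe866>>8)&0x3 = 0x0
addr_hi:3 @ bit 10 → (0xe866>>10)&0x7 = 0x2
mode:3 @ bit 13 → (0xe866>>13)&0x7 = 0x7

102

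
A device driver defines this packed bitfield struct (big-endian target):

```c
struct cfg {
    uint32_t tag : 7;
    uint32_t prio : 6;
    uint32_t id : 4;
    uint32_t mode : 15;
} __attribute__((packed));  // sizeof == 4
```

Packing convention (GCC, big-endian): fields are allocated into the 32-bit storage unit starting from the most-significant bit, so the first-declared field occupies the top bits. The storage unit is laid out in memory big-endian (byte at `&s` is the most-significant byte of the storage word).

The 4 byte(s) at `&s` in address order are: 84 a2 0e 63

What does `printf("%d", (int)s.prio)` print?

20

[0]=0x84 [1]=0xa2 [2]=0x0e [3]=0x63 (big-endian) → word 0x84a20e63
tag [25+:7] = (word>>25) & 0x7f = 66
prio [19+:6] = (word>>19) & 0x3f = 20  ←
id [15+:4] = (word>>15) & 0xf = 4
mode [0+:15] = (word>>0) & 0x7fff = 3683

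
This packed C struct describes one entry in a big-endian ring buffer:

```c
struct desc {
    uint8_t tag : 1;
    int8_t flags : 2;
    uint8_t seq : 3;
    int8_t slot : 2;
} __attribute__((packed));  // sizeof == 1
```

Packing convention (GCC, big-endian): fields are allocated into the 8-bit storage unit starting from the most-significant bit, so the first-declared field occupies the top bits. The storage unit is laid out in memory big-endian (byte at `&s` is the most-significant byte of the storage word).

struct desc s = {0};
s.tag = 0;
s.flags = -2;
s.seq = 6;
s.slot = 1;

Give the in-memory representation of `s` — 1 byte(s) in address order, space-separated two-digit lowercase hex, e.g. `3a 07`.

[7+:1] tag=0 & 0x1 = 0x0; word=0x00
[5+:2] flags=-2 & 0x3 = 0x2; word=0x40
[2+:3] seq=6 & 0x7 = 0x6; word=0x58
[0+:2] slot=1 & 0x3 = 0x1; word=0x59
word = 0x59 → big-endian bytes:
  [0]=0x59

59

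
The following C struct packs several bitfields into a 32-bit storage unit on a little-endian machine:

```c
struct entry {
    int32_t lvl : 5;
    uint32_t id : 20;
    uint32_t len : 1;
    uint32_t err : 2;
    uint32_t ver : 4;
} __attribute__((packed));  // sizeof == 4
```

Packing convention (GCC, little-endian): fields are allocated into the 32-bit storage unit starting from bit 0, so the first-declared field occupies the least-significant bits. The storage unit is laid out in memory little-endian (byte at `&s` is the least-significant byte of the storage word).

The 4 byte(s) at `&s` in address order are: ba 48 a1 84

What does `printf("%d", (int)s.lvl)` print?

-6

[0]=0xba [1]=0x48 [2]=0xa1 [3]=0x84 (little-endian) → word 0x84a148ba
lvl [0+:5] = (word>>0) & 0x1f = 26  ←
id [5+:20] = (word>>5) & 0xfffff = 330309
len [25+:1] = (word>>25) & 0x1 = 0
err [26+:2] = (word>>26) & 0x3 = 1
ver [28+:4] = (word>>28) & 0xf = 8
lvl signed 5b, MSB=1: 26 - 32 = -6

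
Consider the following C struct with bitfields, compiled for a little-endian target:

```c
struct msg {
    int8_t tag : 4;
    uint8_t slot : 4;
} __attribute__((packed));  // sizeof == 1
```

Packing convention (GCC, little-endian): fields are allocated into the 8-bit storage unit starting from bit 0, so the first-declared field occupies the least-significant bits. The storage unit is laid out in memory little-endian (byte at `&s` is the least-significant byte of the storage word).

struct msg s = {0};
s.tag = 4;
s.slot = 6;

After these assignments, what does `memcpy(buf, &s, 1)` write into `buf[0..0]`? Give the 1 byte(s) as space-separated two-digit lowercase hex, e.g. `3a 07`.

tag (4b) val=4 bits=0x4 at bit 0: 0x04
slot (4b) val=6 bits=0x6 at bit 4: 0x64
word = 0x64 → little-endian bytes:
  [0]=0x64

64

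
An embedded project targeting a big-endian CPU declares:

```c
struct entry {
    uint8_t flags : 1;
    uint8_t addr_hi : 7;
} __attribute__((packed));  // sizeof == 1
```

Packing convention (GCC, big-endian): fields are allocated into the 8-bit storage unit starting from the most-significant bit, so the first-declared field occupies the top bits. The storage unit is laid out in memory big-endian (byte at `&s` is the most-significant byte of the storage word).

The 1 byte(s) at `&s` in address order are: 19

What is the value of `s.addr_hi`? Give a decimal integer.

25

[0]=0x19 (big-endian) → word 0x19
flags:1 @ bit 7 → (0x19>>7)&0x1 = 0x0
addr_hi:7 @ bit 0 → (0x19>>0)&0x7f = 0x19  ←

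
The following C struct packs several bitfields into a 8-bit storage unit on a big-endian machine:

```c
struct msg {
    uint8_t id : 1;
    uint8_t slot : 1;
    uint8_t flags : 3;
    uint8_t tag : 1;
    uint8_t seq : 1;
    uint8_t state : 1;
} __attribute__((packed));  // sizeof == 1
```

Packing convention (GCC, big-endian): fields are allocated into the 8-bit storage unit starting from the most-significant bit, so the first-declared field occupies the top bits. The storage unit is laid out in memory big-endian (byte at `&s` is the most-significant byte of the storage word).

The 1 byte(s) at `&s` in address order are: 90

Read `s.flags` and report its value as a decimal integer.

2

[0]=0x90 (big-endian) → word 0x90
id [7+:1] = (word>>7) & 0x1 = 1
slot [6+:1] = (word>>6) & 0x1 = 0
flags [3+:3] = (word>>3) & 0x7 = 2  ←
tag [2+:1] = (word>>2) & 0x1 = 0
seq [1+:1] = (word>>1) & 0x1 = 0
state [0+:1] = (word>>0) & 0x1 = 0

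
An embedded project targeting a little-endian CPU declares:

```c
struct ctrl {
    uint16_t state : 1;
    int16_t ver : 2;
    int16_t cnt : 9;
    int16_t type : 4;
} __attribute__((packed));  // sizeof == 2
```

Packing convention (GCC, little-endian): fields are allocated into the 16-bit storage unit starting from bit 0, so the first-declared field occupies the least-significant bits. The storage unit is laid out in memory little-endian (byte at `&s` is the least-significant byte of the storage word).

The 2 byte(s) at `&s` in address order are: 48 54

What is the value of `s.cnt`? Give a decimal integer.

[0]=0x48 [1]=0x54 (little-endian) → word 0x5448
state [0+:1] = (word>>0) & 0x1 = 0
ver [1+:2] = (word>>1) & 0x3 = 0
cnt [3+:9] = (word>>3) & 0x1ff = 137  ←
type [12+:4] = (word>>12) & 0xf = 5
cnt signed 9b, MSB=0: value = 137

137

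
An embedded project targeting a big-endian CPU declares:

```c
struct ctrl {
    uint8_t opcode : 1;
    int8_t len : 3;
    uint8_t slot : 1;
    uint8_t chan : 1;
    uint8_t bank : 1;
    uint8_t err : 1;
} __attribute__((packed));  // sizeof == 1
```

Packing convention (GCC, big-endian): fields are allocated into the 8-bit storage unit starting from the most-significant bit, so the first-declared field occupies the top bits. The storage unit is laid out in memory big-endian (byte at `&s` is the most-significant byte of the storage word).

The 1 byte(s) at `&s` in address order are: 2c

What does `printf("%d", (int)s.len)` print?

[0]=0x2c (big-endian) → word 0x2c
opcode [7+:1] = (word>>7) & 0x1 = 0
len [4+:3] = (word>>4) & 0x7 = 2  ←
slot [3+:1] = (word>>3) & 0x1 = 1
chan [2+:1] = (word>>2) & 0x1 = 1
bank [1+:1] = (word>>1) & 0x1 = 0
err [0+:1] = (word>>0) & 0x1 = 0
len signed 3b, MSB=0: value = 2

2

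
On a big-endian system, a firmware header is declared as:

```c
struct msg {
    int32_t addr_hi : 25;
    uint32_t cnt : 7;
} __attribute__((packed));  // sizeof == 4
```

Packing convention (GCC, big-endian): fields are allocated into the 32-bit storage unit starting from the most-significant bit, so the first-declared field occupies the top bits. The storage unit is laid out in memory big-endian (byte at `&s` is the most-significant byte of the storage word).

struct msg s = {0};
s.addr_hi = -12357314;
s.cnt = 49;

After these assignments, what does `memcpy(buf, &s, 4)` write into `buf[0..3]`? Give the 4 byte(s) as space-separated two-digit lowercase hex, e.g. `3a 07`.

addr_hi:25 = -12357314 → 0x143713e << 7 → word 0xa1b89f00
cnt:7 = 49 → 0x31 << 0 → word 0xa1b89f31
word = 0xa1b89f31 → big-endian bytes:
  [0]=0xa1  [1]=0xb8  [2]=0x9f  [3]=0x31

a1 b8 9f 31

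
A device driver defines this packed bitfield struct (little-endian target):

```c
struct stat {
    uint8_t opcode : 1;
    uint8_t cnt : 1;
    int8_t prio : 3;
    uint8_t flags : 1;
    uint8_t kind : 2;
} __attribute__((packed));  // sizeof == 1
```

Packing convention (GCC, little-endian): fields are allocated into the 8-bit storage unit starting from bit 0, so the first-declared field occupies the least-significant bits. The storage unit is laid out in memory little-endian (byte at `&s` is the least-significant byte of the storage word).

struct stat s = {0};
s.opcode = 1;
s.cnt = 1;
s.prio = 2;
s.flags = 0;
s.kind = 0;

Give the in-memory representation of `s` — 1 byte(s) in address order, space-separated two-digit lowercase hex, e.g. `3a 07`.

opcode:1 = 1 → 0x1 << 0 → word 0x01
cnt:1 = 1 → 0x1 << 1 → word 0x03
prio:3 = 2 → 0x2 << 2 → word 0x0b
flags:1 = 0 → 0x0 << 5 → word 0x0b
kind:2 = 0 → 0x0 << 6 → word 0x0b
word = 0x0b → little-endian bytes:
  [0]=0x0b

0b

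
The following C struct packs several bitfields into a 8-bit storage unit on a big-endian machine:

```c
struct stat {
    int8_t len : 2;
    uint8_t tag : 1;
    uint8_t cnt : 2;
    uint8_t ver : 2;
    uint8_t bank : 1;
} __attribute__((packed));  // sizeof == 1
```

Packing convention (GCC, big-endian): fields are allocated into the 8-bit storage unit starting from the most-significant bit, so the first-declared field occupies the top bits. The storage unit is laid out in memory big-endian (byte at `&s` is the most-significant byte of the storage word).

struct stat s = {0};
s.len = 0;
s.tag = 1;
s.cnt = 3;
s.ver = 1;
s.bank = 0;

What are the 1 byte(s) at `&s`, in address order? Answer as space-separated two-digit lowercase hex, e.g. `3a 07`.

len (2b) val=0 bits=0x0 at bit 6: 0x00
tag (1b) val=1 bits=0x1 at bit 5: 0x20
cnt (2b) val=3 bits=0x3 at bit 3: 0x38
ver (2b) val=1 bits=0x1 at bit 1: 0x3a
bank (1b) val=0 bits=0x0 at bit 0: 0x3a
word = 0x3a → big-endian bytes:
  [0]=0x3a

3a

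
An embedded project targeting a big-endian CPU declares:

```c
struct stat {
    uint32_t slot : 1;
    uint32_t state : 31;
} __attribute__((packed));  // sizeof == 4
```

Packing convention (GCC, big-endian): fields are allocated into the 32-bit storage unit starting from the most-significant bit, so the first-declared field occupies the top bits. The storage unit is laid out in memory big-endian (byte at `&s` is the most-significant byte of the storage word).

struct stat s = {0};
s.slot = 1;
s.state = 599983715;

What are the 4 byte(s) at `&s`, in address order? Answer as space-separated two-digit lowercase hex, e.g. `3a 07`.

a3 c3 06 63

[31+:1] slot=1 & 0x1 = 0x1; word=0x80000000
[0+:31] state=599983715 & 0x7fffffff = 0x23c30663; word=0xa3c30663
word = 0xa3c30663 → big-endian bytes:
  [0]=0xa3  [1]=0xc3  [2]=0x06  [3]=0x63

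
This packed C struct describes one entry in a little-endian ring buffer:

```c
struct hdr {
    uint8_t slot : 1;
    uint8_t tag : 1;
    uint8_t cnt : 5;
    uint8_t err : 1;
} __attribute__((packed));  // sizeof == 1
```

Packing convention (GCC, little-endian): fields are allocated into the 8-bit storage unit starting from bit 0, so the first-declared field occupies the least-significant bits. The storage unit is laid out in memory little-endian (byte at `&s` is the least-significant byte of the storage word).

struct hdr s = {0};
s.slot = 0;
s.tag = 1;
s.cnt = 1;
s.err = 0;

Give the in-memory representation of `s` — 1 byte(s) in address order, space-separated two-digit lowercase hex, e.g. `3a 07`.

06

slot (1b) val=0 bits=0x0 at bit 0: 0x00
tag (1b) val=1 bits=0x1 at bit 1: 0x02
cnt (5b) val=1 bits=0x1 at bit 2: 0x06
err (1b) val=0 bits=0x0 at bit 7: 0x06
word = 0x06 → little-endian bytes:
  [0]=0x06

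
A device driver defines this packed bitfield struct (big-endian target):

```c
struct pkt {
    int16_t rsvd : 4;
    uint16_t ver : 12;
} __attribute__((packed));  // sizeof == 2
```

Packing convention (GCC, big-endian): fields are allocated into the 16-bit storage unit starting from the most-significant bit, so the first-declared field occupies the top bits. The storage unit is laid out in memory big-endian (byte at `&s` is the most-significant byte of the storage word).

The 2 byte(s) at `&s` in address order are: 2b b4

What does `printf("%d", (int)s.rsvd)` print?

2

[0]=0x2b [1]=0xb4 (big-endian) → word 0x2bb4
rsvd:4 @ bit 12 → (0x2bb4>>12)&0xf = 0x2  ←
ver:12 @ bit 0 → (0x2bb4>>0)&0xfff = 0xbb4
rsvd signed 4b, MSB=0: value = 2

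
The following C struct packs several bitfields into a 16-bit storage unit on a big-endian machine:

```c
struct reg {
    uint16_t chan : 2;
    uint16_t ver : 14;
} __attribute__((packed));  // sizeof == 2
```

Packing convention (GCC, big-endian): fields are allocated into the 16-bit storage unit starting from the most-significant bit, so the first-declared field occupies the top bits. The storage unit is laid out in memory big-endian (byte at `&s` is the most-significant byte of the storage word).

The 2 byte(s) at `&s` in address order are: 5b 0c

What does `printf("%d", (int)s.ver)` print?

[0]=0x5b [1]=0x0c (big-endian) → word 0x5b0c
chan [14+:2] = (word>>14) & 0x3 = 1
ver [0+:14] = (word>>0) & 0x3fff = 6924  ←

6924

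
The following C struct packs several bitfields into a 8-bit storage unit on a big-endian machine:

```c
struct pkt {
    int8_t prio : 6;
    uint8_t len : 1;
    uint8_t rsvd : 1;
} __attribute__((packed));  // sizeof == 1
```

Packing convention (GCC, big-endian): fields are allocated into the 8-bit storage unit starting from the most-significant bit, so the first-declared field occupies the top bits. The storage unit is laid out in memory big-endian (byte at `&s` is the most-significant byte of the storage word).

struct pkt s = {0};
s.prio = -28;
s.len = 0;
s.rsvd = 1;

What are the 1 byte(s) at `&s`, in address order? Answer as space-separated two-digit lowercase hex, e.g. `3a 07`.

prio (6b) val=-28 bits=0x24 at bit 2: 0x90
len (1b) val=0 bits=0x0 at bit 1: 0x90
rsvd (1b) val=1 bits=0x1 at bit 0: 0x91
word = 0x91 → big-endian bytes:
  [0]=0x91

91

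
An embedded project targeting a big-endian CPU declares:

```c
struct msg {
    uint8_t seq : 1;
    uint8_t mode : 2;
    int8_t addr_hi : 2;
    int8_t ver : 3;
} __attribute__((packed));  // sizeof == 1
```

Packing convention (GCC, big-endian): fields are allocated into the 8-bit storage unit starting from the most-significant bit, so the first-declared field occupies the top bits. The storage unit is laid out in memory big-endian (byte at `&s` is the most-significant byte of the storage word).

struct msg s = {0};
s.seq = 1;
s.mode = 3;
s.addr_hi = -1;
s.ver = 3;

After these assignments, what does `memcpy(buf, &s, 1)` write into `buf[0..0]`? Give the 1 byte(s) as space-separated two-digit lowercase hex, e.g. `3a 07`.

fb

[7+:1] seq=1 & 0x1 = 0x1; word=0x80
[5+:2] mode=3 & 0x3 = 0x3; word=0xe0
[3+:2] addr_hi=-1 & 0x3 = 0x3; word=0xf8
[0+:3] ver=3 & 0x7 = 0x3; word=0xfb
word = 0xfb → big-endian bytes:
  [0]=0xfb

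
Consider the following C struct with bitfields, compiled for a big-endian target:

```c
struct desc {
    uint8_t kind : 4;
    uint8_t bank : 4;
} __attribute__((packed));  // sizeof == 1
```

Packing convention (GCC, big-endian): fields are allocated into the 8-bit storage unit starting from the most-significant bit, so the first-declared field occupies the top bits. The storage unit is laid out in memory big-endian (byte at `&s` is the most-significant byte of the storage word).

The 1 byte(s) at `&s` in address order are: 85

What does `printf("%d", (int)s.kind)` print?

8

[0]=0x85 (big-endian) → word 0x85
kind:4 @ bit 4 → (0x85>>4)&0xf = 0x8  ←
bank:4 @ bit 0 → (0x85>>0)&0xf = 0x5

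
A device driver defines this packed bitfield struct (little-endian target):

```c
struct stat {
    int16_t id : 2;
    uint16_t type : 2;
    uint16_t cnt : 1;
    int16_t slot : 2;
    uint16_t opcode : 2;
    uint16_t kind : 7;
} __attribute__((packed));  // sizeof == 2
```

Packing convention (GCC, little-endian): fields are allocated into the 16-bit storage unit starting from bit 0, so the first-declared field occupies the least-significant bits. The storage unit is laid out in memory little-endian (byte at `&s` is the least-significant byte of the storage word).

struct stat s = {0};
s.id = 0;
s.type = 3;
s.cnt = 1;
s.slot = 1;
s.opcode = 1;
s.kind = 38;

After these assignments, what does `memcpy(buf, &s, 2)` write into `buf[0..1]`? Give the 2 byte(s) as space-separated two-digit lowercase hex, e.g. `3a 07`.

bc 4c

[0+:2] id=0 & 0x3 = 0x0; word=0x0000
[2+:2] type=3 & 0x3 = 0x3; word=0x000c
[4+:1] cnt=1 & 0x1 = 0x1; word=0x001c
[5+:2] slot=1 & 0x3 = 0x1; word=0x003c
[7+:2] opcode=1 & 0x3 = 0x1; word=0x00bc
[9+:7] kind=38 & 0x7f = 0x26; word=0x4cbc
word = 0x4cbc → little-endian bytes:
  [0]=0xbc  [1]=0x4c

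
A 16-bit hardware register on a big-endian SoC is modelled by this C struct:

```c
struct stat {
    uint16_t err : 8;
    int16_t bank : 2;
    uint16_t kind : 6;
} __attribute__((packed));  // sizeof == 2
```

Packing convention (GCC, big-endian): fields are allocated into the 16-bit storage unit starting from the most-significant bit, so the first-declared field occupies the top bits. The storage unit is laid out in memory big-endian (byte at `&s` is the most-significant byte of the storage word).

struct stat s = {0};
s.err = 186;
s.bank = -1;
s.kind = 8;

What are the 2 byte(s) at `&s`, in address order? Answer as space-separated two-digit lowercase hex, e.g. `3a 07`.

err (8b) val=186 bits=0xba at bit 8: 0xba00
bank (2b) val=-1 bits=0x3 at bit 6: 0xbac0
kind (6b) val=8 bits=0x8 at bit 0: 0xbac8
word = 0xbac8 → big-endian bytes:
  [0]=0xba  [1]=0xc8

ba c8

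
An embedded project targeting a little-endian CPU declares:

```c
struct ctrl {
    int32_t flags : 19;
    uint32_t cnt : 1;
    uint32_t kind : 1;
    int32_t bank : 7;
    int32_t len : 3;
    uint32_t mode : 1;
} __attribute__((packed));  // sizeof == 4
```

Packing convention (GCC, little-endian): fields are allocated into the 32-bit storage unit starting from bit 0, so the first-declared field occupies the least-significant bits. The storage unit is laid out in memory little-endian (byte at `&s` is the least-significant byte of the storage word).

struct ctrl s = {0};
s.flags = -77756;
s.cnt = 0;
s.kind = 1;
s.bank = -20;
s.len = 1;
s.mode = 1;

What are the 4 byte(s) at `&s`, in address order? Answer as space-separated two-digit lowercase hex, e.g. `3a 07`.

44 d0 96 9d

flags:19 = -77756 → 0x6d044 << 0 → word 0x0006d044
cnt:1 = 0 → 0x0 << 19 → word 0x0006d044
kind:1 = 1 → 0x1 << 20 → word 0x0016d044
bank:7 = -20 → 0x6c << 21 → word 0x0d96d044
len:3 = 1 → 0x1 << 28 → word 0x1d96d044
mode:1 = 1 → 0x1 << 31 → word 0x9d96d044
word = 0x9d96d044 → little-endian bytes:
  [0]=0x44  [1]=0xd0  [2]=0x96  [3]=0x9d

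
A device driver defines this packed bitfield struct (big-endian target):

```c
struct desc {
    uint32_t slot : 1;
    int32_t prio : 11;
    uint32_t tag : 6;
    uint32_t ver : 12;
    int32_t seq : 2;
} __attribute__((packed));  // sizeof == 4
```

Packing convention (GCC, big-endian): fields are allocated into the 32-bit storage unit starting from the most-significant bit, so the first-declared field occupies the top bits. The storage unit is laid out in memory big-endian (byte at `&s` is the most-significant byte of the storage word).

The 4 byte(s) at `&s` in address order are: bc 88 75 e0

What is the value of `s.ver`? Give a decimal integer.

[0]=0xbc [1]=0x88 [2]=0x75 [3]=0xe0 (big-endian) → word 0xbc8875e0
slot:1 @ bit 31 → (0xbc8875e0>>31)&0x1 = 0x1
prio:11 @ bit 20 → (0xbc8875e0>>20)&0x7ff = 0x3c8
tag:6 @ bit 14 → (0xbc8875e0>>14)&0x3f = 0x21
ver:12 @ bit 2 → (0xbc8875e0>>2)&0xfff = 0xd78  ←
seq:2 @ bit 0 → (0xbc8875e0>>0)&0x3 = 0x0

3448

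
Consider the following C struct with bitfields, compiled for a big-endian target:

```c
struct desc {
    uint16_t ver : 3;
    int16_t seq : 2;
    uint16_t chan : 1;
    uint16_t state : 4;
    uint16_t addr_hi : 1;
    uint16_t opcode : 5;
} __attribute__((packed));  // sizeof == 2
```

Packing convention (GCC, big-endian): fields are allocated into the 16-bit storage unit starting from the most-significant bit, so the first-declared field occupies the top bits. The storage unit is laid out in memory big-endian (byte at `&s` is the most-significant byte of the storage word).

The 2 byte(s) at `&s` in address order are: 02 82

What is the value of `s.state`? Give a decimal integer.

[0]=0x02 [1]=0x82 (big-endian) → word 0x0282
ver:3 @ bit 13 → (0x0282>>13)&0x7 = 0x0
seq:2 @ bit 11 → (0x0282>>11)&0x3 = 0x0
chan:1 @ bit 10 → (0x0282>>10)&0x1 = 0x0
state:4 @ bit 6 → (0x0282>>6)&0xf = 0xa  ←
addr_hi:1 @ bit 5 → (0x0282>>5)&0x1 = 0x0
opcode:5 @ bit 0 → (0x0282>>0)&0x1f = 0x2

10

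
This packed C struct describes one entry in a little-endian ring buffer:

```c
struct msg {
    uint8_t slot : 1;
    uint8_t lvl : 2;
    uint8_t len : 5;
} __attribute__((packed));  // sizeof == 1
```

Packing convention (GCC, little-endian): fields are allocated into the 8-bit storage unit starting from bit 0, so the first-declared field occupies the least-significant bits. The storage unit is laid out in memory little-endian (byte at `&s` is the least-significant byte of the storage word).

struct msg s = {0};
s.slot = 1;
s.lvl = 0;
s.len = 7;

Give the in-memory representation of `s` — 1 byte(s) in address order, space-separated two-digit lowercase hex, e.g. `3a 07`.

39

[0+:1] slot=1 & 0x1 = 0x1; word=0x01
[1+:2] lvl=0 & 0x3 = 0x0; word=0x01
[3+:5] len=7 & 0x1f = 0x7; word=0x39
word = 0x39 → little-endian bytes:
  [0]=0x39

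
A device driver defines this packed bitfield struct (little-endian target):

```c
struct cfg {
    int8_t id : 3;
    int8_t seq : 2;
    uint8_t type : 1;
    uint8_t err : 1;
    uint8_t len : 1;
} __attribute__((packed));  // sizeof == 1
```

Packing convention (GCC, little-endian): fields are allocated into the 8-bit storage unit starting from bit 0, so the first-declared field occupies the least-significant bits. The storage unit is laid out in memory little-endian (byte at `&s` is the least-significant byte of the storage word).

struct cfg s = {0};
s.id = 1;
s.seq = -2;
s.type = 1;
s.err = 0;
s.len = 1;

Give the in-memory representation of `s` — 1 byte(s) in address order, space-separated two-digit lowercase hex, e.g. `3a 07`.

id (3b) val=1 bits=0x1 at bit 0: 0x01
seq (2b) val=-2 bits=0x2 at bit 3: 0x11
type (1b) val=1 bits=0x1 at bit 5: 0x31
err (1b) val=0 bits=0x0 at bit 6: 0x31
len (1b) val=1 bits=0x1 at bit 7: 0xb1
word = 0xb1 → little-endian bytes:
  [0]=0xb1

b1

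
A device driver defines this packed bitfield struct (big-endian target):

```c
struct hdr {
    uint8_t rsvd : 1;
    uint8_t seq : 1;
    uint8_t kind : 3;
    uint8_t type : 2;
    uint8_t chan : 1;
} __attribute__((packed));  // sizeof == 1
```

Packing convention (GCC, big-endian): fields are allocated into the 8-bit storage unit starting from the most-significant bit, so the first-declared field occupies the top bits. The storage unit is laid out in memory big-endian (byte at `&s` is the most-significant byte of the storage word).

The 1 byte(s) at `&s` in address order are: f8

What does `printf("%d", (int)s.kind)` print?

[0]=0xf8 (big-endian) → word 0xf8
rsvd:1 @ bit 7 → (0xf8>>7)&0x1 = 0x1
seq:1 @ bit 6 → (0xf8>>6)&0x1 = 0x1
kind:3 @ bit 3 → (0xf8>>3)&0x7 = 0x7  ←
type:2 @ bit 1 → (0xf8>>1)&0x3 = 0x0
chan:1 @ bit 0 → (0xf8>>0)&0x1 = 0x0

7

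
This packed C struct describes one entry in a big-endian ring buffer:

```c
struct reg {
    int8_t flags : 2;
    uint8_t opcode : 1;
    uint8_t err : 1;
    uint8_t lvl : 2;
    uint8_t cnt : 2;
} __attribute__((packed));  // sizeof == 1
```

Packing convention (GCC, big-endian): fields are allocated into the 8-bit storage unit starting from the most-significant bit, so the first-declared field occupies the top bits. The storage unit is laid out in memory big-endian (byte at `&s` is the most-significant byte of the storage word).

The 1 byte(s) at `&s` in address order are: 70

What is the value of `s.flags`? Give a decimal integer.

1

[0]=0x70 (big-endian) → word 0x70
flags [6+:2] = (word>>6) & 0x3 = 1  ←
opcode [5+:1] = (word>>5) & 0x1 = 1
err [4+:1] = (word>>4) & 0x1 = 1
lvl [2+:2] = (word>>2) & 0x3 = 0
cnt [0+:2] = (word>>0) & 0x3 = 0
flags signed 2b, MSB=0: value = 1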